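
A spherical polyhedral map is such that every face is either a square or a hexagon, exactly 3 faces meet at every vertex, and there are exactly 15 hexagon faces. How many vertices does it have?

38

Let x be the number of squares; then F = 15 + x.
Edge–face incidences: 2E = 6·15 + 4·x = 90 + 4x.
Every vertex has degree 3, so 3V = 2E.
Euler: V − E + F = 2 ⇒ (2E)/3 − E + (15 + x) = 2.
Multiply by 6: 2·(2E) − 3·(2E) + 6·(15 + x) = 12, i.e. 90 + 6x − (90 + 4x) = 12.
Collecting terms: 2x = 12, so x = 6.
Then 2E = 90 + 4·6 = 114, so E = 57, V = 2E/3 = 38, F = 15 + 6 = 21.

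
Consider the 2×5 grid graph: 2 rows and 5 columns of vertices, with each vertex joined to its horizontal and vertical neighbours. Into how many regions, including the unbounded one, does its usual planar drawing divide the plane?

5

The grid has V = 2·5 = 10 vertices and E = 2·4 + 5·1 = 13 edges.
F = 2 − V + E = 2 − 10 + 13 = 5.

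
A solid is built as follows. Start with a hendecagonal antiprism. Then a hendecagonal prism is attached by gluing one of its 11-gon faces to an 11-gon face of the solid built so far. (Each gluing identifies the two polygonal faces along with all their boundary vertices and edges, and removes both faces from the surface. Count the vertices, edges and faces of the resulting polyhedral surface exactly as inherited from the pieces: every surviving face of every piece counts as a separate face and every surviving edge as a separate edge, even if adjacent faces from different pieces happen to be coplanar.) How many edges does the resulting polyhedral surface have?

A hendecagonal antiprism: V=22, E=44, F=24.
Attach a hendecagonal prism (V=22, E=33, F=13) along an 11-gon: merge 11 vertices and 11 edges, delete both glued faces → V=33, E=66, F=35.
Check: V − E + F = 33 − 66 + 35 = 2.

66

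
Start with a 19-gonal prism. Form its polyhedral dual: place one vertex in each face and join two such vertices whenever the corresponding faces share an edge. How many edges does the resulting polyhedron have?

57

The base solid has V = 38, E = 57, F = 21.
The dual swaps V and F and preserves E: V′ = F = 21, E′ = E = 57, F′ = V = 38.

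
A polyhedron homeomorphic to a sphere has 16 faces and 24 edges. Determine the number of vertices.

Here V − E + F = 2.
V = 2 + E − F = 2 + 24 − 16 = 10.

10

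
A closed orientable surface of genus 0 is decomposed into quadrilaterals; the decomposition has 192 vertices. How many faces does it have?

190

χ = 2 − 2·0 = 2, and every face is a square so 4F = 2E.
V − E + F = 2 with E = 4F/2 gives 192 − (4/2 − 1)·F = 2, so F = 190 and E = 380.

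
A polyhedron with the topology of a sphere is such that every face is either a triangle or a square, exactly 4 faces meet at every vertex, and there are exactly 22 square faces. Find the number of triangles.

8

Let x be the number of triangles; then F = 22 + x.
Edge–face incidences: 2E = 4·22 + 3·x = 88 + 3x.
Every vertex has degree 4, so 4V = 2E.
Euler: V − E + F = 2 ⇒ (2E)/4 − E + (22 + x) = 2.
Multiply by 8: 2·(2E) − 4·(2E) + 8·(22 + x) = 16, i.e. 176 + 8x − 2·(88 + 3x) = 16.
Collecting terms: 2x = 16, so x = 8.
Then 2E = 88 + 3·8 = 112, so E = 56, V = 2E/4 = 28, F = 22 + 8 = 30.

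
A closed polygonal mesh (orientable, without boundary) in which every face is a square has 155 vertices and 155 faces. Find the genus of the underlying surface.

Every face is a square, so 2E = 4·155 = 620, giving E = 310.
χ = V − E + F = 155 − 310 + 155 = 0.
For a closed orientable surface χ = 2 − 2g, so g = (2 − (0))/2 = 1.

1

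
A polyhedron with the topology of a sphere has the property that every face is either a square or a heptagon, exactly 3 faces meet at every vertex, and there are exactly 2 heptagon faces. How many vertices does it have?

14

Let x be the number of squares; then F = 2 + x.
Edge–face incidences: 2E = 7·2 + 4·x = 14 + 4x.
Every vertex has degree 3, so 3V = 2E.
Euler: V − E + F = 2 ⇒ (2E)/3 − E + (2 + x) = 2.
Multiply by 6: 2·(2E) − 3·(2E) + 6·(2 + x) = 12, i.e. 12 + 6x − (14 + 4x) = 12.
Collecting terms: 2x − 2 = 12, so 2x = 14, so x = 7.
Then 2E = 14 + 4·7 = 42, so E = 21, V = 2E/3 = 14, F = 2 + 7 = 9.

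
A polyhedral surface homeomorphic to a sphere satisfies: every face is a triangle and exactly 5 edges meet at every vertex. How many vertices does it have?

Each face has 3 edges and each edge borders two faces, so 2E = 3F.
Each vertex has degree 5, so 5V = 2E and hence V = 3F/5.
Euler: V − E + F = 2 ⇒ (3F/5) − (3F/2) + F = 2.
Multiply by 10: (6 − 15 + 10)F = 20, i.e. 1F = 20.
So F = 20, E = 3·20/2 = 30, V = 3·20/5 = 12.

12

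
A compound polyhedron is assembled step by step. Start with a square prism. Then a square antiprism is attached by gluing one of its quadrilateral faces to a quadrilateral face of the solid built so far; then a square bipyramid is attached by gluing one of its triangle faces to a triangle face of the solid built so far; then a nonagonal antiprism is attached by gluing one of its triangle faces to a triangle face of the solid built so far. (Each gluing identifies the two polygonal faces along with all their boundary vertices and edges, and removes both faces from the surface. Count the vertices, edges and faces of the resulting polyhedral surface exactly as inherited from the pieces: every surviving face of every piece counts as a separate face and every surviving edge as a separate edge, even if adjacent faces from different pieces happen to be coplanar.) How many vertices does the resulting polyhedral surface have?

30

A square prism: V=8, E=12, F=6.
Attach a square antiprism (V=8, E=16, F=10) along a 4-gon: merge 4 vertices and 4 edges, delete both glued faces → V=12, E=24, F=14.
Attach a square bipyramid (V=6, E=12, F=8) along a 3-gon: merge 3 vertices and 3 edges, delete both glued faces → V=15, E=33, F=20.
Attach a nonagonal antiprism (V=18, E=36, F=20) along a 3-gon: merge 3 vertices and 3 edges, delete both glued faces → V=30, E=66, F=38.
Check: V − E + F = 30 − 66 + 38 = 2.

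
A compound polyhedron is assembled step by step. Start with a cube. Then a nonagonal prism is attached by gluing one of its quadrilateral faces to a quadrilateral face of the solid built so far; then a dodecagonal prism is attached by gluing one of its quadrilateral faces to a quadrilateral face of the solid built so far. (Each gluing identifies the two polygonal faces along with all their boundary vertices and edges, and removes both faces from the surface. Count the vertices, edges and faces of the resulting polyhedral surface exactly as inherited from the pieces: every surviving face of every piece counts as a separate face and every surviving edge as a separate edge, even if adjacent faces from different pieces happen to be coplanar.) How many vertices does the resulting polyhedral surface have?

42

A cube: V=8, E=12, F=6.
Attach a nonagonal prism (V=18, E=27, F=11) along a 4-gon: merge 4 vertices and 4 edges, delete both glued faces → V=22, E=35, F=15.
Attach a dodecagonal prism (V=24, E=36, F=14) along a 4-gon: merge 4 vertices and 4 edges, delete both glued faces → V=42, E=67, F=27.
Check: V − E + F = 42 − 67 + 27 = 2.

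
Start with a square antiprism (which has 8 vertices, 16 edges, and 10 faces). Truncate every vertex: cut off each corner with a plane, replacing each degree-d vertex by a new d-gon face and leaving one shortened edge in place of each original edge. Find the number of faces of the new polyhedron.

Truncation replaces each original edge-end by a new vertex, so V′ = 2E = 32.
Each original edge survives, and each old vertex of degree d contributes d new edges; summing degrees gives Σd = 2E, so E′ = E + 2E = 3E = 48.
Each original face survives and each original vertex becomes one new face: F′ = F + V = 18.

18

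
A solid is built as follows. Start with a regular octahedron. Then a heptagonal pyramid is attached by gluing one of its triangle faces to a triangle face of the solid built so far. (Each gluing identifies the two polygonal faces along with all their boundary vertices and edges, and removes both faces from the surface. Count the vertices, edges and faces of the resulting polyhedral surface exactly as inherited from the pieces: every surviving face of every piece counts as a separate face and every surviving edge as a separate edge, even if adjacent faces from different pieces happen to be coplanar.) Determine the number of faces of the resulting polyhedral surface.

14

A regular octahedron: V=6, E=12, F=8.
Attach a heptagonal pyramid (V=8, E=14, F=8) along a 3-gon: merge 3 vertices and 3 edges, delete both glued faces → V=11, E=23, F=14.
Check: V − E + F = 11 − 23 + 14 = 2.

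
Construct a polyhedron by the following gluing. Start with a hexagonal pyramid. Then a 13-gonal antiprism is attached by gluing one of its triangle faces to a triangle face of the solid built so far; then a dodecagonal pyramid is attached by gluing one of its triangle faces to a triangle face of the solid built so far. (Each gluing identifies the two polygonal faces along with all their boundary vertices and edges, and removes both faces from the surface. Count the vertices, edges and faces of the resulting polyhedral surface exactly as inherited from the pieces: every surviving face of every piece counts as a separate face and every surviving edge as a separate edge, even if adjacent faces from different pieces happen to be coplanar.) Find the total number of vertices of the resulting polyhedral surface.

40

A hexagonal pyramid: V=7, E=12, F=7.
Attach a 13-gonal antiprism (V=26, E=52, F=28) along a 3-gon: merge 3 vertices and 3 edges, delete both glued faces → V=30, E=61, F=33.
Attach a dodecagonal pyramid (V=13, E=24, F=13) along a 3-gon: merge 3 vertices and 3 edges, delete both glued faces → V=40, E=82, F=44.
Check: V − E + F = 40 − 82 + 44 = 2.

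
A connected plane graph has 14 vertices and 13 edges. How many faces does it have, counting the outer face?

Euler's formula for a connected plane graph: V − E + F = 2, so F = 2 − 14 + 13 = 1.

1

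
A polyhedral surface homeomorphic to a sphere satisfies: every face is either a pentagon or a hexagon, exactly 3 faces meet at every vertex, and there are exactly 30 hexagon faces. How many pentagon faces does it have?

12

Let x be the number of pentagons; then F = 30 + x.
Edge–face incidences: 2E = 6·30 + 5·x = 180 + 5x.
Every vertex has degree 3, so 3V = 2E.
Euler: V − E + F = 2 ⇒ (2E)/3 − E + (30 + x) = 2.
Multiply by 6: 2·(2E) − 3·(2E) + 6·(30 + x) = 12, i.e. 180 + 6x − (180 + 5x) = 12.
Collecting terms: x = 12.
Then 2E = 180 + 5·12 = 240, so E = 120, V = 2E/3 = 80, F = 30 + 12 = 42.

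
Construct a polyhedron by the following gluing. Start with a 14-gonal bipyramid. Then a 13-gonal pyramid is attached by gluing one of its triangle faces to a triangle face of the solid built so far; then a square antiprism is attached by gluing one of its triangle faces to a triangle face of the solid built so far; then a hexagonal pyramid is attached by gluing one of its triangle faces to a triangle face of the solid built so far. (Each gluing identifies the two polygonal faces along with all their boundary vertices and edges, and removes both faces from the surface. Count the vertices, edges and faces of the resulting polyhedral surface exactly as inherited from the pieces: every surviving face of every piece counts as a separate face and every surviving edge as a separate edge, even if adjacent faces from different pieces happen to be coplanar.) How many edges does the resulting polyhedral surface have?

87

A 14-gonal bipyramid: V=16, E=42, F=28.
Attach a 13-gonal pyramid (V=14, E=26, F=14) along a 3-gon: merge 3 vertices and 3 edges, delete both glued faces → V=27, E=65, F=40.
Attach a square antiprism (V=8, E=16, F=10) along a 3-gon: merge 3 vertices and 3 edges, delete both glued faces → V=32, E=78, F=48.
Attach a hexagonal pyramid (V=7, E=12, F=7) along a 3-gon: merge 3 vertices and 3 edges, delete both glued faces → V=36, E=87, F=53.
Check: V − E + F = 36 − 87 + 53 = 2.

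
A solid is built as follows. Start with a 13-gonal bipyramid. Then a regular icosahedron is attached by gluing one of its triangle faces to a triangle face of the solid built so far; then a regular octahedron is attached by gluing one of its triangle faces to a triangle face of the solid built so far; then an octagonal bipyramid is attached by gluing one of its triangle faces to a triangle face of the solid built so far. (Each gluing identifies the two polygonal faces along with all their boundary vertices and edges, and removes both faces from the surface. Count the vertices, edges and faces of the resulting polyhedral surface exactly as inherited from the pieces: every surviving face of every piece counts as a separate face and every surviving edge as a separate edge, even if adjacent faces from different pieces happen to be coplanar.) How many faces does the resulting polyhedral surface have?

A 13-gonal bipyramid: V=15, E=39, F=26.
Attach a regular icosahedron (V=12, E=30, F=20) along a 3-gon: merge 3 vertices and 3 edges, delete both glued faces → V=24, E=66, F=44.
Attach a regular octahedron (V=6, E=12, F=8) along a 3-gon: merge 3 vertices and 3 edges, delete both glued faces → V=27, E=75, F=50.
Attach an octagonal bipyramid (V=10, E=24, F=16) along a 3-gon: merge 3 vertices and 3 edges, delete both glued faces → V=34, E=96, F=64.
Check: V − E + F = 34 − 96 + 64 = 2.

64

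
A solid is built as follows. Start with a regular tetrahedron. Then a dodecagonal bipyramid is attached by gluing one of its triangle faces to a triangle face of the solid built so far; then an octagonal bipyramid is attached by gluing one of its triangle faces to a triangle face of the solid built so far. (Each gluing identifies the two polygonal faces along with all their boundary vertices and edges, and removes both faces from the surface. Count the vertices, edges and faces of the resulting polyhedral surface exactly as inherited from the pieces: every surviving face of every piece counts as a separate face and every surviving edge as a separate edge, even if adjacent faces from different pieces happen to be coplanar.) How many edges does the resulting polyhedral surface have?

60

A regular tetrahedron: V=4, E=6, F=4.
Attach a dodecagonal bipyramid (V=14, E=36, F=24) along a 3-gon: merge 3 vertices and 3 edges, delete both glued faces → V=15, E=39, F=26.
Attach an octagonal bipyramid (V=10, E=24, F=16) along a 3-gon: merge 3 vertices and 3 edges, delete both glued faces → V=22, E=60, F=40.
Check: V − E + F = 22 − 60 + 40 = 2.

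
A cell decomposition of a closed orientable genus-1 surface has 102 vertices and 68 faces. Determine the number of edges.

For a closed orientable surface of genus 1, χ = 2 − 2·1 = 0.
E = V + F − (0) = 102 + 68 − (0) = 170.

170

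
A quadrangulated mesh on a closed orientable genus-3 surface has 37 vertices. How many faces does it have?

41

χ = 2 − 2·3 = -4, and every face is a square so 4F = 2E.
V − E + F = -4 with E = 4F/2 gives 37 − (4/2 − 1)·F = -4, so F = 41 and E = 82.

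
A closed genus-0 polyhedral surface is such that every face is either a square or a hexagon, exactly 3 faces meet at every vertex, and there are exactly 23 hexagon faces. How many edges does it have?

81

Let x be the number of squares; then F = 23 + x.
Edge–face incidences: 2E = 6·23 + 4·x = 138 + 4x.
Every vertex has degree 3, so 3V = 2E.
Euler: V − E + F = 2 ⇒ (2E)/3 − E + (23 + x) = 2.
Multiply by 6: 2·(2E) − 3·(2E) + 6·(23 + x) = 12, i.e. 138 + 6x − (138 + 4x) = 12.
Collecting terms: 2x = 12, so x = 6.
Then 2E = 138 + 4·6 = 162, so E = 81, V = 2E/3 = 54, F = 23 + 6 = 29.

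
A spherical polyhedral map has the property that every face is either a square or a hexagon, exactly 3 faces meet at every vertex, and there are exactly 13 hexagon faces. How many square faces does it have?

Let x be the number of squares; then F = 13 + x.
Edge–face incidences: 2E = 6·13 + 4·x = 78 + 4x.
Every vertex has degree 3, so 3V = 2E.
Euler: V − E + F = 2 ⇒ (2E)/3 − E + (13 + x) = 2.
Multiply by 6: 2·(2E) − 3·(2E) + 6·(13 + x) = 12, i.e. 78 + 6x − (78 + 4x) = 12.
Collecting terms: 2x = 12, so x = 6.
Then 2E = 78 + 4·6 = 102, so E = 51, V = 2E/3 = 34, F = 13 + 6 = 19.

6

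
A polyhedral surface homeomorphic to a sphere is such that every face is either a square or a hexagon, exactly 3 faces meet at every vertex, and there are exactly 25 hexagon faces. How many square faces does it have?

6

Let x be the number of squares; then F = 25 + x.
Edge–face incidences: 2E = 6·25 + 4·x = 150 + 4x.
Every vertex has degree 3, so 3V = 2E.
Euler: V − E + F = 2 ⇒ (2E)/3 − E + (25 + x) = 2.
Multiply by 6: 2·(2E) − 3·(2E) + 6·(25 + x) = 12, i.e. 150 + 6x − (150 + 4x) = 12.
Collecting terms: 2x = 12, so x = 6.
Then 2E = 150 + 4·6 = 174, so E = 87, V = 2E/3 = 58, F = 25 + 6 = 31.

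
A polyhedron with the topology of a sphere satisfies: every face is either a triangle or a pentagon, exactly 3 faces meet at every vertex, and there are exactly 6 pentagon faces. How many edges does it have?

18

Let x be the number of triangles; then F = 6 + x.
Edge–face incidences: 2E = 5·6 + 3·x = 30 + 3x.
Every vertex has degree 3, so 3V = 2E.
Euler: V − E + F = 2 ⇒ (2E)/3 − E + (6 + x) = 2.
Multiply by 6: 2·(2E) − 3·(2E) + 6·(6 + x) = 12, i.e. 36 + 6x − (30 + 3x) = 12.
Collecting terms: 3x + 6 = 12, so 3x = 6, so x = 2.
Then 2E = 30 + 3·2 = 36, so E = 18, V = 2E/3 = 12, F = 6 + 2 = 8.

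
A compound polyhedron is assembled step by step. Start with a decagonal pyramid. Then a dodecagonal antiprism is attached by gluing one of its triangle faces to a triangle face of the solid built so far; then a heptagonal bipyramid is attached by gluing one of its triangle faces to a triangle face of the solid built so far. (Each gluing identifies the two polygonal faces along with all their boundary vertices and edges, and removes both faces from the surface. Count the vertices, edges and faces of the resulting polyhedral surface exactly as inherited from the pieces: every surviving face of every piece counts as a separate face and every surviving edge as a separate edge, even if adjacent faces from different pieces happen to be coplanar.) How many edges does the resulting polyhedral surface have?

83

A decagonal pyramid: V=11, E=20, F=11.
Attach a dodecagonal antiprism (V=24, E=48, F=26) along a 3-gon: merge 3 vertices and 3 edges, delete both glued faces → V=32, E=65, F=35.
Attach a heptagonal bipyramid (V=9, E=21, F=14) along a 3-gon: merge 3 vertices and 3 edges, delete both glued faces → V=38, E=83, F=47.
Check: V − E + F = 38 − 83 + 47 = 2.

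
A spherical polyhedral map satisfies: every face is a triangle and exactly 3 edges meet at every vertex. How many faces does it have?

4

Each face has 3 edges and each edge borders two faces, so 2E = 3F.
Each vertex has degree 3, so 3V = 2E and hence V = 3F/3.
Euler: V − E + F = 2 ⇒ (3F/3) − (3F/2) + F = 2.
Multiply by 6: (6 − 9 + 6)F = 12, i.e. 3F = 12.
So F = 4, E = 3·4/2 = 6, V = 3·4/3 = 4.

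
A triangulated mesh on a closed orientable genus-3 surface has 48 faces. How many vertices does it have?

χ = 2 − 2·3 = -4, and every face is a triangle so 3F = 2E.
E = 3·48/2 = 72. Then V = -4 + E − F = -4 + 72 − 48 = 20.

20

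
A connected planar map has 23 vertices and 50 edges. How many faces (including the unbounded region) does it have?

Euler's formula for a connected plane graph: V − E + F = 2, so F = 2 − 23 + 50 = 29.

29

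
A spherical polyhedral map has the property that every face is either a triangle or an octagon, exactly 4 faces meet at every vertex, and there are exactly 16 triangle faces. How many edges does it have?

Let x be the number of octagons; then F = 16 + x.
Edge–face incidences: 2E = 3·16 + 8·x = 48 + 8x.
Every vertex has degree 4, so 4V = 2E.
Euler: V − E + F = 2 ⇒ (2E)/4 − E + (16 + x) = 2.
Multiply by 8: 2·(2E) − 4·(2E) + 8·(16 + x) = 16, i.e. 128 + 8x − 2·(48 + 8x) = 16.
Collecting terms: −8x + 32 = 16, so −8x = −16, so x = 2.
Then 2E = 48 + 8·2 = 64, so E = 32, V = 2E/4 = 16, F = 16 + 2 = 18.

32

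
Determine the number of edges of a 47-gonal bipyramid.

141

A bipyramid over an n-gon has 2n triangular faces and n + 2 vertices: V = 47 + 2 = 49, E = 3·47 = 141, F = 2·47 = 94.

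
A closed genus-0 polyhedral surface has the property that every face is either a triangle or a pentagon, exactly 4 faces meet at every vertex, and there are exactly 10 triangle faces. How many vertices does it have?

10

Let x be the number of pentagons; then F = 10 + x.
Edge–face incidences: 2E = 3·10 + 5·x = 30 + 5x.
Every vertex has degree 4, so 4V = 2E.
Euler: V − E + F = 2 ⇒ (2E)/4 − E + (10 + x) = 2.
Multiply by 8: 2·(2E) − 4·(2E) + 8·(10 + x) = 16, i.e. 80 + 8x − 2·(30 + 5x) = 16.
Collecting terms: −2x + 20 = 16, so −2x = −4, so x = 2.
Then 2E = 30 + 5·2 = 40, so E = 20, V = 2E/4 = 10, F = 10 + 2 = 12.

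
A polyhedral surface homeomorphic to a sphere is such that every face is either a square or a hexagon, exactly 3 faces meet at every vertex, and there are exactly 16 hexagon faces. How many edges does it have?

60

Let x be the number of squares; then F = 16 + x.
Edge–face incidences: 2E = 6·16 + 4·x = 96 + 4x.
Every vertex has degree 3, so 3V = 2E.
Euler: V − E + F = 2 ⇒ (2E)/3 − E + (16 + x) = 2.
Multiply by 6: 2·(2E) − 3·(2E) + 6·(16 + x) = 12, i.e. 96 + 6x − (96 + 4x) = 12.
Collecting terms: 2x = 12, so x = 6.
Then 2E = 96 + 4·6 = 120, so E = 60, V = 2E/3 = 40, F = 16 + 6 = 22.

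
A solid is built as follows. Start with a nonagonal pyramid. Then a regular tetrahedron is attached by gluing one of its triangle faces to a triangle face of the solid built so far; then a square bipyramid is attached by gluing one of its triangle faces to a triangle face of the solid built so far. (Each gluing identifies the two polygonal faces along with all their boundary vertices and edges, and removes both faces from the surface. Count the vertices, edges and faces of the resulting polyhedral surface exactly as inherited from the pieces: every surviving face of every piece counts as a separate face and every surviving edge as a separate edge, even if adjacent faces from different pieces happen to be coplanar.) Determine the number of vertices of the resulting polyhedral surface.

A nonagonal pyramid: V=10, E=18, F=10.
Attach a regular tetrahedron (V=4, E=6, F=4) along a 3-gon: merge 3 vertices and 3 edges, delete both glued faces → V=11, E=21, F=12.
Attach a square bipyramid (V=6, E=12, F=8) along a 3-gon: merge 3 vertices and 3 edges, delete both glued faces → V=14, E=30, F=18.
Check: V − E + F = 14 − 30 + 18 = 2.

14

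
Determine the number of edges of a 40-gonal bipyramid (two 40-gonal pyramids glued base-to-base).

A bipyramid over an n-gon has 2n triangular faces and n + 2 vertices: V = 40 + 2 = 42, E = 3·40 = 120, F = 2·40 = 80.

120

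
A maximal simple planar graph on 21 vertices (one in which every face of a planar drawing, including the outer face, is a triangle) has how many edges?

In a plane triangulation 3F = 2E and V − E + F = 2, so E = 3V − 6 = 3·21 − 6 = 57.

57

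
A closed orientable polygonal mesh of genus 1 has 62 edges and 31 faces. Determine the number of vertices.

31

For a closed orientable surface of genus 1, χ = 2 − 2·1 = 0.
V = 0 + E − F = 0 + 62 − 31 = 31.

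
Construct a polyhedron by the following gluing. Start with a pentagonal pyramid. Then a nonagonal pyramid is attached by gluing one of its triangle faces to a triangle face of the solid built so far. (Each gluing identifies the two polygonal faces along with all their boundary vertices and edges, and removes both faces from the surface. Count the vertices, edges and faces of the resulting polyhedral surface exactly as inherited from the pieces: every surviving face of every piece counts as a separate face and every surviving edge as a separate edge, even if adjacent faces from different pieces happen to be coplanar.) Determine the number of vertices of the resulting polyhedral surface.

A pentagonal pyramid: V=6, E=10, F=6.
Attach a nonagonal pyramid (V=10, E=18, F=10) along a 3-gon: merge 3 vertices and 3 edges, delete both glued faces → V=13, E=25, F=14.
Check: V − E + F = 13 − 25 + 14 = 2.

13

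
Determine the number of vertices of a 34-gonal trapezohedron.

The n-trapezohedron (dual of the n-antiprism) has V = 2·34 + 2 = 70, E = 4·34 = 136, F = 2·34 = 68.

70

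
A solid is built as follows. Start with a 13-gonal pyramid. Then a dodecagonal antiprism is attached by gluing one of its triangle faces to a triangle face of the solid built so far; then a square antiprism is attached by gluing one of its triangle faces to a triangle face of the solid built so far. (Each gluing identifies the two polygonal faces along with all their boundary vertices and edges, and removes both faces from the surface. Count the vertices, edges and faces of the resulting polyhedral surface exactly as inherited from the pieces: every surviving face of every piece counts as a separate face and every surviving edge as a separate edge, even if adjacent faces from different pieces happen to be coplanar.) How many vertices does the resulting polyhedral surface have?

40

A 13-gonal pyramid: V=14, E=26, F=14.
Attach a dodecagonal antiprism (V=24, E=48, F=26) along a 3-gon: merge 3 vertices and 3 edges, delete both glued faces → V=35, E=71, F=38.
Attach a square antiprism (V=8, E=16, F=10) along a 3-gon: merge 3 vertices and 3 edges, delete both glued faces → V=40, E=84, F=46.
Check: V − E + F = 40 − 84 + 46 = 2.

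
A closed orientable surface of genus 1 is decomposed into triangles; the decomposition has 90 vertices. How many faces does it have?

χ = 2 − 2·1 = 0, and every face is a triangle so 3F = 2E.
V − E + F = 0 with E = 3F/2 gives 90 − (3/2 − 1)·F = 0, so F = 180 and E = 270.

180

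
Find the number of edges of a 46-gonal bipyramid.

A bipyramid over an n-gon has 2n triangular faces and n + 2 vertices: V = 46 + 2 = 48, E = 3·46 = 138, F = 2·46 = 92.

138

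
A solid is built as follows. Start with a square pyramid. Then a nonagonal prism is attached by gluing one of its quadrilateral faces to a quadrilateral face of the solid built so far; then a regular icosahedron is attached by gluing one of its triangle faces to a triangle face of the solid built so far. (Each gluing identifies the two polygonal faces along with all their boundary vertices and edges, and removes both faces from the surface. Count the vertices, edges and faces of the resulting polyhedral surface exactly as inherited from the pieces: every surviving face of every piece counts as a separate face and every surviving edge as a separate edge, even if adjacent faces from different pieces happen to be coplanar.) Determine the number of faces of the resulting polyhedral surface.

A square pyramid: V=5, E=8, F=5.
Attach a nonagonal prism (V=18, E=27, F=11) along a 4-gon: merge 4 vertices and 4 edges, delete both glued faces → V=19, E=31, F=14.
Attach a regular icosahedron (V=12, E=30, F=20) along a 3-gon: merge 3 vertices and 3 edges, delete both glued faces → V=28, E=58, F=32.
Check: V − E + F = 28 − 58 + 32 = 2.

32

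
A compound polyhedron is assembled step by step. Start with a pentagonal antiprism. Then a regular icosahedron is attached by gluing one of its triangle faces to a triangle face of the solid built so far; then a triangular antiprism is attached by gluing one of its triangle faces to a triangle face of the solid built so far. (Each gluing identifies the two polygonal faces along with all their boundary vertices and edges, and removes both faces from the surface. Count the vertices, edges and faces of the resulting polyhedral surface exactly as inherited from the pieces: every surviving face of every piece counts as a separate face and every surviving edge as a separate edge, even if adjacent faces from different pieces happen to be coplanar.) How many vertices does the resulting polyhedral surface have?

A pentagonal antiprism: V=10, E=20, F=12.
Attach a regular icosahedron (V=12, E=30, F=20) along a 3-gon: merge 3 vertices and 3 edges, delete both glued faces → V=19, E=47, F=30.
Attach a triangular antiprism (V=6, E=12, F=8) along a 3-gon: merge 3 vertices and 3 edges, delete both glued faces → V=22, E=56, F=36.
Check: V − E + F = 22 − 56 + 36 = 2.

22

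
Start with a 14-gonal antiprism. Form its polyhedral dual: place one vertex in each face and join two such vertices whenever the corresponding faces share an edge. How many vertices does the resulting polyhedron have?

The base solid has V = 28, E = 56, F = 30.
The dual swaps V and F and preserves E: V′ = F = 30, E′ = E = 56, F′ = V = 28.

30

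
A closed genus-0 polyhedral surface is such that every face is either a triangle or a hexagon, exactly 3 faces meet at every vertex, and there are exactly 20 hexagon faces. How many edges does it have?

66

Let x be the number of triangles; then F = 20 + x.
Edge–face incidences: 2E = 6·20 + 3·x = 120 + 3x.
Every vertex has degree 3, so 3V = 2E.
Euler: V − E + F = 2 ⇒ (2E)/3 − E + (20 + x) = 2.
Multiply by 6: 2·(2E) − 3·(2E) + 6·(20 + x) = 12, i.e. 120 + 6x − (120 + 3x) = 12.
Collecting terms: 3x = 12, so x = 4.
Then 2E = 120 + 3·4 = 132, so E = 66, V = 2E/3 = 44, F = 20 + 4 = 24.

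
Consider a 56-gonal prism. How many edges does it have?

168

A prism on an n-gon has two n-gon bases and n rectangular sides: V = 2·56 = 112, E = 3·56 = 168, F = 56 + 2 = 58.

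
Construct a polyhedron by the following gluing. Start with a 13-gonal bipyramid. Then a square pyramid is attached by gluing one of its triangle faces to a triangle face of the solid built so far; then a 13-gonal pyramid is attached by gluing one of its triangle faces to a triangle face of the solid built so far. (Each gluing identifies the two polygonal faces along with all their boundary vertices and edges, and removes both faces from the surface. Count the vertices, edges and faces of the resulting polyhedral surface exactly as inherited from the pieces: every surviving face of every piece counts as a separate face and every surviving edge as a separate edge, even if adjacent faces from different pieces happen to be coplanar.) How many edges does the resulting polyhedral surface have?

A 13-gonal bipyramid: V=15, E=39, F=26.
Attach a square pyramid (V=5, E=8, F=5) along a 3-gon: merge 3 vertices and 3 edges, delete both glued faces → V=17, E=44, F=29.
Attach a 13-gonal pyramid (V=14, E=26, F=14) along a 3-gon: merge 3 vertices and 3 edges, delete both glued faces → V=28, E=67, F=41.
Check: V − E + F = 28 − 67 + 41 = 2.

67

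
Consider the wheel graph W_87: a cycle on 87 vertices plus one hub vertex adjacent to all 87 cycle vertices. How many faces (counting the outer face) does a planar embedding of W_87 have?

W_87 has V = 87 + 1 = 88 vertices and E = 2·87 = 174 edges.
By Euler's formula F = 2 − V + E = 2 − 88 + 174 = 88.

88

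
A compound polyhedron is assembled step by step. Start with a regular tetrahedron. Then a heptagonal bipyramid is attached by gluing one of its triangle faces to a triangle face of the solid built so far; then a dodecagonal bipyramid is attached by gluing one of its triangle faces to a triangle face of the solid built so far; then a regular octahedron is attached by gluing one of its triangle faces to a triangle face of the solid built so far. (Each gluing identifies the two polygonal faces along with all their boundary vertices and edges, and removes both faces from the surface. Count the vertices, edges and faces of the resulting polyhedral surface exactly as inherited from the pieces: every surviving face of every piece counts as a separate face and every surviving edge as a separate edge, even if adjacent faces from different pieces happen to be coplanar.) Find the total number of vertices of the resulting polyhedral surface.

A regular tetrahedron: V=4, E=6, F=4.
Attach a heptagonal bipyramid (V=9, E=21, F=14) along a 3-gon: merge 3 vertices and 3 edges, delete both glued faces → V=10, E=24, F=16.
Attach a dodecagonal bipyramid (V=14, E=36, F=24) along a 3-gon: merge 3 vertices and 3 edges, delete both glued faces → V=21, E=57, F=38.
Attach a regular octahedron (V=6, E=12, F=8) along a 3-gon: merge 3 vertices and 3 edges, delete both glued faces → V=24, E=66, F=44.
Check: V − E + F = 24 − 66 + 44 = 2.

24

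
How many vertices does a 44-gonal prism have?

88

A prism on an n-gon has two n-gon bases and n rectangular sides: V = 2·44 = 88, E = 3·44 = 132, F = 44 + 2 = 46.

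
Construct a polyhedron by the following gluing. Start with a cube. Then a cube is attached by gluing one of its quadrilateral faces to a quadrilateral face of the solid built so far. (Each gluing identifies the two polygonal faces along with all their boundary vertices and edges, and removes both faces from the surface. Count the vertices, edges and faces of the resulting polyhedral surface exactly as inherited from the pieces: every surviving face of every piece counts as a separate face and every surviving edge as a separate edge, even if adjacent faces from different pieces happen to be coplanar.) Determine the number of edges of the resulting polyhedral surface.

20

A cube: V=8, E=12, F=6.
Attach a cube (V=8, E=12, F=6) along a 4-gon: merge 4 vertices and 4 edges, delete both glued faces → V=12, E=20, F=10.
Check: V − E + F = 12 − 20 + 10 = 2.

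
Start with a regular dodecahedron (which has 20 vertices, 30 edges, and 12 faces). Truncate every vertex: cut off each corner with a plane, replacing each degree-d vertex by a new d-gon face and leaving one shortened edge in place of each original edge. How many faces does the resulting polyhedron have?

32

Truncation replaces each original edge-end by a new vertex, so V′ = 2E = 60.
Each original edge survives, and each old vertex of degree d contributes d new edges; summing degrees gives Σd = 2E, so E′ = E + 2E = 3E = 90.
Each original face survives and each original vertex becomes one new face: F′ = F + V = 32.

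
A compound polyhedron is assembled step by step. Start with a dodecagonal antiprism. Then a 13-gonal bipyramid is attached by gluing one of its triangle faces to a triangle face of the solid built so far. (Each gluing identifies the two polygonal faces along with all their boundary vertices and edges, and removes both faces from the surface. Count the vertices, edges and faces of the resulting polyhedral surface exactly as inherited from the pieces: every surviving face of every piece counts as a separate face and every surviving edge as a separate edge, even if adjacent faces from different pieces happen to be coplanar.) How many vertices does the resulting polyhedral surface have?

36

A dodecagonal antiprism: V=24, E=48, F=26.
Attach a 13-gonal bipyramid (V=15, E=39, F=26) along a 3-gon: merge 3 vertices and 3 edges, delete both glued faces → V=36, E=84, F=50.
Check: V − E + F = 36 − 84 + 50 = 2.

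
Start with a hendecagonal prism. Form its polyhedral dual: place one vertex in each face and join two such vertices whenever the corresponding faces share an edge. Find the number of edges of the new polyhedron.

33

The base solid has V = 22, E = 33, F = 13.
The dual swaps V and F and preserves E: V′ = F = 13, E′ = E = 33, F′ = V = 22.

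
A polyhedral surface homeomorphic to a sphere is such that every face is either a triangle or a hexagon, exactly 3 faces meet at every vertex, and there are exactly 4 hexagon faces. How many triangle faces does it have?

4

Let x be the number of triangles; then F = 4 + x.
Edge–face incidences: 2E = 6·4 + 3·x = 24 + 3x.
Every vertex has degree 3, so 3V = 2E.
Euler: V − E + F = 2 ⇒ (2E)/3 − E + (4 + x) = 2.
Multiply by 6: 2·(2E) − 3·(2E) + 6·(4 + x) = 12, i.e. 24 + 6x − (24 + 3x) = 12.
Collecting terms: 3x = 12, so x = 4.
Then 2E = 24 + 3·4 = 36, so E = 18, V = 2E/3 = 12, F = 4 + 4 = 8.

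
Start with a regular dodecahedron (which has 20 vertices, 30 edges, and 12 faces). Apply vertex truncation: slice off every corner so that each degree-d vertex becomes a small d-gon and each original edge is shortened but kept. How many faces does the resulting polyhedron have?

32

Truncation replaces each original edge-end by a new vertex, so V′ = 2E = 60.
Each original edge survives, and each old vertex of degree d contributes d new edges; summing degrees gives Σd = 2E, so E′ = E + 2E = 3E = 90.
Each original face survives and each original vertex becomes one new face: F′ = F + V = 32.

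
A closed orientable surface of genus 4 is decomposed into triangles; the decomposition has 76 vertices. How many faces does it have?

164

χ = 2 − 2·4 = -6, and every face is a triangle so 3F = 2E.
V − E + F = -6 with E = 3F/2 gives 76 − (3/2 − 1)·F = -6, so F = 164 and E = 246.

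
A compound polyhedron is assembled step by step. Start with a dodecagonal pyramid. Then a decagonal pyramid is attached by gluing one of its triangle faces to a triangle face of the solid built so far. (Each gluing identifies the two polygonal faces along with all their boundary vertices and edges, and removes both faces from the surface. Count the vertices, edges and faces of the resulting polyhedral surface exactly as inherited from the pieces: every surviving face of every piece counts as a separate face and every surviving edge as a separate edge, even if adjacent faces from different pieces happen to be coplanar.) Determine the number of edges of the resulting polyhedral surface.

A dodecagonal pyramid: V=13, E=24, F=13.
Attach a decagonal pyramid (V=11, E=20, F=11) along a 3-gon: merge 3 vertices and 3 edges, delete both glued faces → V=21, E=41, F=22.
Check: V − E + F = 21 − 41 + 22 = 2.

41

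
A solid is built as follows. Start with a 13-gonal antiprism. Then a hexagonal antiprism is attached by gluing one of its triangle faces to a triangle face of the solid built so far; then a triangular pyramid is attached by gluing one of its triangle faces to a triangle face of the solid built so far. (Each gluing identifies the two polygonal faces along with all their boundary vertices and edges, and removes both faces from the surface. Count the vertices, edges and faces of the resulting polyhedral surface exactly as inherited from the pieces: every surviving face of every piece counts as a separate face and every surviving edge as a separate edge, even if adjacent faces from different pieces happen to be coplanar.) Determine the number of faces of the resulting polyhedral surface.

42

A 13-gonal antiprism: V=26, E=52, F=28.
Attach a hexagonal antiprism (V=12, E=24, F=14) along a 3-gon: merge 3 vertices and 3 edges, delete both glued faces → V=35, E=73, F=40.
Attach a triangular pyramid (V=4, E=6, F=4) along a 3-gon: merge 3 vertices and 3 edges, delete both glued faces → V=36, E=76, F=42.
Check: V − E + F = 36 − 76 + 42 = 2.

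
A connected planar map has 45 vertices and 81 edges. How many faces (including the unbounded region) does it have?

Euler's formula for a connected plane graph: V − E + F = 2, so F = 2 − 45 + 81 = 38.

38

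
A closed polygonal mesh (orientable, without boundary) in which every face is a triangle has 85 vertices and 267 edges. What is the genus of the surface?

3

Every face is a triangle and each edge borders two faces, so 3F = 2·267, giving F = 178.
χ = V − E + F = 85 − 267 + 178 = -4.
For a closed orientable surface χ = 2 − 2g, so g = (2 − (-4))/2 = 3.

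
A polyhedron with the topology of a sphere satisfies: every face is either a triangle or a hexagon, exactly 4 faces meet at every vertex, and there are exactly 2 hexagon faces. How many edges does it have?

Let x be the number of triangles; then F = 2 + x.
Edge–face incidences: 2E = 6·2 + 3·x = 12 + 3x.
Every vertex has degree 4, so 4V = 2E.
Euler: V − E + F = 2 ⇒ (2E)/4 − E + (2 + x) = 2.
Multiply by 8: 2·(2E) − 4·(2E) + 8·(2 + x) = 16, i.e. 16 + 8x − 2·(12 + 3x) = 16.
Collecting terms: 2x − 8 = 16, so 2x = 24, so x = 12.
Then 2E = 12 + 3·12 = 48, so E = 24, V = 2E/4 = 12, F = 2 + 12 = 14.

24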